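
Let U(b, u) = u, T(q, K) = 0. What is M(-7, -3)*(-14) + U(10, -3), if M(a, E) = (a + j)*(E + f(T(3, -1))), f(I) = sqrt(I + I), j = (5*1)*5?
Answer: 753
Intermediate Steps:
j = 25 (j = 5*5 = 25)
f(I) = sqrt(2)*sqrt(I) (f(I) = sqrt(2*I) = sqrt(2)*sqrt(I))
M(a, E) = E*(25 + a) (M(a, E) = (a + 25)*(E + sqrt(2)*sqrt(0)) = (25 + a)*(E + sqrt(2)*0) = (25 + a)*(E + 0) = (25 + a)*E = E*(25 + a))
M(-7, -3)*(-14) + U(10, -3) = -3*(25 - 7)*(-14) - 3 = -3*18*(-14) - 3 = -54*(-14) - 3 = 756 - 3 = 753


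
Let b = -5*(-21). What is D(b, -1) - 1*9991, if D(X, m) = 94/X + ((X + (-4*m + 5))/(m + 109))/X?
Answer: -18881279/1890 ≈ -9990.1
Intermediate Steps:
b = 105
D(X, m) = 94/X + (5 + X - 4*m)/(X*(109 + m)) (D(X, m) = 94/X + ((X + (5 - 4*m))/(109 + m))/X = 94/X + ((5 + X - 4*m)/(109 + m))/X = 94/X + (5 + X - 4*m)/(X*(109 + m)))
D(b, -1) - 1*9991 = (10251 + 105 + 90*(-1))/(105*(109 - 1)) - 1*9991 = (1/105)*(10251 + 105 - 90)/108 - 9991 = (1/105)*(1/108)*10266 - 9991 = 1711/1890 - 9991 = -18881279/1890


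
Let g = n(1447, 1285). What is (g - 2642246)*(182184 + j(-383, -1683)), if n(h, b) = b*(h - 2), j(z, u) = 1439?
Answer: -144221360283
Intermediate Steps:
n(h, b) = b*(-2 + h)
g = 1856825 (g = 1285*(-2 + 1447) = 1285*1445 = 1856825)
(g - 2642246)*(182184 + j(-383, -1683)) = (1856825 - 2642246)*(182184 + 1439) = -785421*183623 = -144221360283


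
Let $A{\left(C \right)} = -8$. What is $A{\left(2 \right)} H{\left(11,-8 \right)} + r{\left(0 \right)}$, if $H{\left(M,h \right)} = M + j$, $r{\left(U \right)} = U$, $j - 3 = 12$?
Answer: $-208$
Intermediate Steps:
$j = 15$ ($j = 3 + 12 = 15$)
$H{\left(M,h \right)} = 15 + M$ ($H{\left(M,h \right)} = M + 15 = 15 + M$)
$A{\left(2 \right)} H{\left(11,-8 \right)} + r{\left(0 \right)} = - 8 \left(15 + 11\right) + 0 = \left(-8\right) 26 + 0 = -208 + 0 = -208$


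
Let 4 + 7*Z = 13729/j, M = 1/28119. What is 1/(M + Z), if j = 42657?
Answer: -19039241/10003502 ≈ -1.9033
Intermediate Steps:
M = 1/28119 ≈ 3.5563e-5
Z = -156899/298599 (Z = -4/7 + (13729/42657)/7 = -4/7 + (13729*(1/42657))/7 = -4/7 + (1/7)*(13729/42657) = -4/7 + 13729/298599 = -156899/298599 ≈ -0.52545)
1/(M + Z) = 1/(1/28119 - 156899/298599) = 1/(-10003502/19039241) = -19039241/10003502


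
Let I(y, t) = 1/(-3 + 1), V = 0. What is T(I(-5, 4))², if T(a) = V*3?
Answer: 0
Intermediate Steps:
I(y, t) = -½ (I(y, t) = 1/(-2) = -½)
T(a) = 0 (T(a) = 0*3 = 0)
T(I(-5, 4))² = 0² = 0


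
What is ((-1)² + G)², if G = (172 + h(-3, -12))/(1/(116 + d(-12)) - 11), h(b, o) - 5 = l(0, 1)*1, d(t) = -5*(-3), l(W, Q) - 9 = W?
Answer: 14600041/57600 ≈ 253.47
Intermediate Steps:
l(W, Q) = 9 + W
d(t) = 15
h(b, o) = 14 (h(b, o) = 5 + (9 + 0)*1 = 5 + 9*1 = 5 + 9 = 14)
G = -4061/240 (G = (172 + 14)/(1/(116 + 15) - 11) = 186/(1/131 - 11) = 186/(-1440/131) = 186*(-131/1440) = -4061/240 ≈ -16.921)
((-1)² + G)² = ((-1)² - 4061/240)² = (1 - 4061/240)² = (-3821/240)² = 14600041/57600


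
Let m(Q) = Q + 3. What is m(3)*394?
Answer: 2364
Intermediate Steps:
m(Q) = 3 + Q
m(3)*394 = (3 + 3)*394 = 6*394 = 2364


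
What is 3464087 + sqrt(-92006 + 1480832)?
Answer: 3464087 + 9*sqrt(17146) ≈ 3.4653e+6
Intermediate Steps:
3464087 + sqrt(-92006 + 1480832) = 3464087 + sqrt(1388826) = 3464087 + 9*sqrt(17146)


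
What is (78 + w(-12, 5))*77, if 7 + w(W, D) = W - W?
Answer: 5467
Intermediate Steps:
w(W, D) = -7 (w(W, D) = -7 + (W - W) = -7 + 0 = -7)
(78 + w(-12, 5))*77 = (78 - 7)*77 = 71*77 = 5467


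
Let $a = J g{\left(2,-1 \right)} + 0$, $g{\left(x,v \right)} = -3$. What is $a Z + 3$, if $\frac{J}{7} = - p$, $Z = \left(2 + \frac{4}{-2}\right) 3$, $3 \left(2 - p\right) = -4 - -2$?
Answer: $3$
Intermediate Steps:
$p = \frac{8}{3}$ ($p = 2 - \frac{-4 - -2}{3} = 2 - \frac{-4 + 2}{3} = 2 - - \frac{2}{3} = 2 + \frac{2}{3} = \frac{8}{3} \approx 2.6667$)
$Z = 0$ ($Z = \left(2 + 4 \left(- \frac{1}{2}\right)\right) 3 = \left(2 - 2\right) 3 = 0 \cdot 3 = 0$)
$J = - \frac{56}{3}$ ($J = 7 \left(\left(-1\right) \frac{8}{3}\right) = 7 \left(- \frac{8}{3}\right) = - \frac{56}{3} \approx -18.667$)
$a = 56$ ($a = \left(- \frac{56}{3}\right) \left(-3\right) + 0 = 56 + 0 = 56$)
$a Z + 3 = 56 \cdot 0 + 3 = 0 + 3 = 3$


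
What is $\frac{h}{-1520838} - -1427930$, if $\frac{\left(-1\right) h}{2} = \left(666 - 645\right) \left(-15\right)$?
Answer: $\frac{120647233595}{84491} \approx 1.4279 \cdot 10^{6}$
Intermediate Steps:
$h = 630$ ($h = - 2 \left(666 - 645\right) \left(-15\right) = - 2 \cdot 21 \left(-15\right) = \left(-2\right) \left(-315\right) = 630$)
$\frac{h}{-1520838} - -1427930 = \frac{630}{-1520838} - -1427930 = 630 \left(- \frac{1}{1520838}\right) + 1427930 = - \frac{35}{84491} + 1427930 = \frac{120647233595}{84491}$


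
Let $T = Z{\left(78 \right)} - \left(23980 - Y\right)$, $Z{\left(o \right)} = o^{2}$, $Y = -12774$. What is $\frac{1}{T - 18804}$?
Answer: $- \frac{1}{49474} \approx -2.0213 \cdot 10^{-5}$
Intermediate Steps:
$T = -30670$ ($T = 78^{2} - \left(23980 - -12774\right) = 6084 - \left(23980 + 12774\right) = 6084 - 36754 = -30670$)
$\frac{1}{T - 18804} = \frac{1}{-30670 - 18804} = \frac{1}{-49474} = - \frac{1}{49474}$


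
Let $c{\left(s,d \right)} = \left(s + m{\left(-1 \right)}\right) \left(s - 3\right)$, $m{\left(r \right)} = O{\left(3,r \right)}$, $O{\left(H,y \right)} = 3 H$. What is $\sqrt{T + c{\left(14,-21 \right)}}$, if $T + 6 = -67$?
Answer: $6 \sqrt{5} \approx 13.416$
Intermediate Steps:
$T = -73$ ($T = -6 - 67 = -73$)
$m{\left(r \right)} = 9$ ($m{\left(r \right)} = 3 \cdot 3 = 9$)
$c{\left(s,d \right)} = \left(-3 + s\right) \left(9 + s\right)$ ($c{\left(s,d \right)} = \left(s + 9\right) \left(s - 3\right) = \left(9 + s\right) \left(-3 + s\right) = \left(-3 + s\right) \left(9 + s\right)$)
$\sqrt{T + c{\left(14,-21 \right)}} = \sqrt{-73 + \left(-27 + 14^{2} + 6 \cdot 14\right)} = \sqrt{-73 + \left(-27 + 196 + 84\right)} = \sqrt{-73 + 253} = \sqrt{180} = 6 \sqrt{5}$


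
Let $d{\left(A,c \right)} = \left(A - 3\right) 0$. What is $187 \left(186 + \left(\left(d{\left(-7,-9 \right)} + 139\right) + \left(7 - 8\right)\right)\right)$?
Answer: $60588$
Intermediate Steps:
$d{\left(A,c \right)} = 0$ ($d{\left(A,c \right)} = \left(A - 3\right) 0 = \left(-3 + A\right) 0 = 0$)
$187 \left(186 + \left(\left(d{\left(-7,-9 \right)} + 139\right) + \left(7 - 8\right)\right)\right) = 187 \left(186 + \left(\left(0 + 139\right) + \left(7 - 8\right)\right)\right) = 187 \left(186 + \left(139 + \left(7 - 8\right)\right)\right) = 187 \left(186 + \left(139 - 1\right)\right) = 187 \left(186 + 138\right) = 187 \cdot 324 = 60588$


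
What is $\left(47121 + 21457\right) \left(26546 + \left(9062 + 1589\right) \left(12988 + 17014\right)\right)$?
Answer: $21916009660144$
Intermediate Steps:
$\left(47121 + 21457\right) \left(26546 + \left(9062 + 1589\right) \left(12988 + 17014\right)\right) = 68578 \left(26546 + 10651 \cdot 30002\right) = 68578 \left(26546 + 319551302\right) = 68578 \cdot 319577848 = 21916009660144$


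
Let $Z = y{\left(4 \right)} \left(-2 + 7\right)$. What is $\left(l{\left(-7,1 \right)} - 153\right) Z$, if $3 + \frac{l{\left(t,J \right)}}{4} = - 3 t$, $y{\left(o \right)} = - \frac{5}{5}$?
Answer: $405$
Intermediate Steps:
$y{\left(o \right)} = -1$ ($y{\left(o \right)} = \left(-5\right) \frac{1}{5} = -1$)
$l{\left(t,J \right)} = -12 - 12 t$ ($l{\left(t,J \right)} = -12 + 4 \left(- 3 t\right) = -12 - 12 t$)
$Z = -5$ ($Z = - (-2 + 7) = \left(-1\right) 5 = -5$)
$\left(l{\left(-7,1 \right)} - 153\right) Z = \left(\left(-12 - -84\right) - 153\right) \left(-5\right) = \left(\left(-12 + 84\right) - 153\right) \left(-5\right) = \left(72 - 153\right) \left(-5\right) = \left(-81\right) \left(-5\right) = 405$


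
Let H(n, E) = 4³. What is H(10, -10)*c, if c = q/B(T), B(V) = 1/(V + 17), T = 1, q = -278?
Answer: -320256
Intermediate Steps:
B(V) = 1/(17 + V)
H(n, E) = 64
c = -5004 (c = -278/(1/(17 + 1)) = -278/(1/18) = -278/1/18 = -278*18 = -5004)
H(10, -10)*c = 64*(-5004) = -320256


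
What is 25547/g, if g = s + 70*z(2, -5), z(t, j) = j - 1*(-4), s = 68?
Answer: -25547/2 ≈ -12774.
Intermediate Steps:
z(t, j) = 4 + j (z(t, j) = j + 4 = 4 + j)
g = -2 (g = 68 + 70*(4 - 5) = 68 + 70*(-1) = 68 - 70 = -2)
25547/g = 25547/(-2) = 25547*(-1/2) = -25547/2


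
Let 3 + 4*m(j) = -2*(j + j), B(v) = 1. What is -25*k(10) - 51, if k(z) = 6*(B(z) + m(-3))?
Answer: -1077/2 ≈ -538.50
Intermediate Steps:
m(j) = -3/4 - j (m(j) = -3/4 + (-2*(j + j))/4 = -3/4 + (-4*j)/4 = -3/4 - j)
k(z) = 39/2 (k(z) = 6*(1 + (-3/4 - 1*(-3))) = 6*(1 + (-3/4 + 3)) = 6*(1 + 9/4) = 6*(13/4) = 39/2)
-25*k(10) - 51 = -25*39/2 - 51 = -975/2 - 51 = -1077/2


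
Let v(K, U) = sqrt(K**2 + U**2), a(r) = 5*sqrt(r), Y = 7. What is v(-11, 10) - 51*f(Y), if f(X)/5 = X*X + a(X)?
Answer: -12495 + sqrt(221) - 1275*sqrt(7) ≈ -15853.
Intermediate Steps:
f(X) = 5*X**2 + 25*sqrt(X) (f(X) = 5*(X*X + 5*sqrt(X)) = 5*(X**2 + 5*sqrt(X)) = 5*X**2 + 25*sqrt(X))
v(-11, 10) - 51*f(Y) = sqrt((-11)**2 + 10**2) - 51*(5*7**2 + 25*sqrt(7)) = sqrt(121 + 100) - 51*(5*49 + 25*sqrt(7)) = sqrt(221) - 51*(245 + 25*sqrt(7)) = sqrt(221) + (-12495 - 1275*sqrt(7)) = -12495 + sqrt(221) - 1275*sqrt(7)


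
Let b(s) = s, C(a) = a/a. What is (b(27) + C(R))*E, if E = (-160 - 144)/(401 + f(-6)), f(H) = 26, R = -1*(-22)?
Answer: -1216/61 ≈ -19.934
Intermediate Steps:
R = 22
C(a) = 1
E = -304/427 (E = (-160 - 144)/(401 + 26) = -304/427 ≈ -0.71194)
(b(27) + C(R))*E = (27 + 1)*(-304/427) = 28*(-304/427) = -1216/61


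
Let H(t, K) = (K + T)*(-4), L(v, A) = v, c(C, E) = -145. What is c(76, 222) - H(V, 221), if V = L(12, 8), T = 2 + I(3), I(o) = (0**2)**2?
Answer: 747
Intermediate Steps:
I(o) = 0 (I(o) = 0**2 = 0)
T = 2 (T = 2 + 0 = 2)
V = 12
H(t, K) = -8 - 4*K (H(t, K) = (K + 2)*(-4) = (2 + K)*(-4) = -8 - 4*K)
c(76, 222) - H(V, 221) = -145 - (-8 - 4*221) = -145 - (-8 - 884) = -145 - 1*(-892) = -145 + 892 = 747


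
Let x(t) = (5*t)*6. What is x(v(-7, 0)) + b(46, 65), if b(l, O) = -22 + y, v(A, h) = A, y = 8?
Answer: -224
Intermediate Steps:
x(t) = 30*t
b(l, O) = -14 (b(l, O) = -22 + 8 = -14)
x(v(-7, 0)) + b(46, 65) = 30*(-7) - 14 = -210 - 14 = -224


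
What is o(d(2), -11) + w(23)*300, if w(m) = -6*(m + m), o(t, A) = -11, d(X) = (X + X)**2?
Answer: -82811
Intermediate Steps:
d(X) = 4*X**2 (d(X) = (2*X)**2 = 4*X**2)
w(m) = -12*m
o(d(2), -11) + w(23)*300 = -11 - 12*23*300 = -11 - 276*300 = -11 - 82800 = -82811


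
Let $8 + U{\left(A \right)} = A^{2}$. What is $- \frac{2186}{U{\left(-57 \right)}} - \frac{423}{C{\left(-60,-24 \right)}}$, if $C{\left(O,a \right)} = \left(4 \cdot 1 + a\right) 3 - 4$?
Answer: $\frac{1231039}{207424} \approx 5.9349$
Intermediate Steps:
$U{\left(A \right)} = -8 + A^{2}$
$C{\left(O,a \right)} = 8 + 3 a$ ($C{\left(O,a \right)} = \left(4 + a\right) 3 - 4 = \left(12 + 3 a\right) - 4 = 8 + 3 a$)
$- \frac{2186}{U{\left(-57 \right)}} - \frac{423}{C{\left(-60,-24 \right)}} = - \frac{2186}{-8 + \left(-57\right)^{2}} - \frac{423}{8 + 3 \left(-24\right)} = - \frac{2186}{-8 + 3249} - \frac{423}{8 - 72} = - \frac{2186}{3241} - \frac{423}{-64} = \left(-2186\right) \frac{1}{3241} - - \frac{423}{64} = - \frac{2186}{3241} + \frac{423}{64} = \frac{1231039}{207424}$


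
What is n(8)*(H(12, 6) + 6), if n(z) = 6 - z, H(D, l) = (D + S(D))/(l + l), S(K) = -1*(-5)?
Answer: -89/6 ≈ -14.833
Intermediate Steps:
S(K) = 5
H(D, l) = (5 + D)/(2*l) (H(D, l) = (D + 5)/(l + l) = (5 + D)/((2*l)) = (5 + D)*(1/(2*l)) = (5 + D)/(2*l))
n(8)*(H(12, 6) + 6) = (6 - 1*8)*((1/2)*(5 + 12)/6 + 6) = (6 - 8)*((1/2)*(1/6)*17 + 6) = -2*(17/12 + 6) = -2*89/12 = -89/6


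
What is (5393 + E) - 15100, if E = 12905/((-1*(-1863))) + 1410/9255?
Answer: -11149777490/1149471 ≈ -9699.9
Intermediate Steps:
E = 8137507/1149471 (E = 12905/1863 + 1410*(1/9255) = 12905*(1/1863) + 94/617 = 12905/1863 + 94/617 = 8137507/1149471 ≈ 7.0793)
(5393 + E) - 15100 = (5393 + 8137507/1149471) - 15100 = 6207234610/1149471 - 15100 = -11149777490/1149471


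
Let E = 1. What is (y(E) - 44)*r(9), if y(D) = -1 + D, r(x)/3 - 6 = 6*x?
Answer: -7920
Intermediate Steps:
r(x) = 18 + 18*x (r(x) = 18 + 3*(6*x) = 18 + 18*x)
(y(E) - 44)*r(9) = ((-1 + 1) - 44)*(18 + 18*9) = (0 - 44)*(18 + 162) = -44*180 = -7920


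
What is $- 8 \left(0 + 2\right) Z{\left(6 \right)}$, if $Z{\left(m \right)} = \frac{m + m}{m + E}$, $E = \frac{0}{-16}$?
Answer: $-32$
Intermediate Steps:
$E = 0$ ($E = 0 \left(- \frac{1}{16}\right) = 0$)
$Z{\left(m \right)} = 2$ ($Z{\left(m \right)} = \frac{m + m}{m + 0} = \frac{2 m}{m} = 2$)
$- 8 \left(0 + 2\right) Z{\left(6 \right)} = - 8 \left(0 + 2\right) 2 = \left(-8\right) 2 \cdot 2 = \left(-16\right) 2 = -32$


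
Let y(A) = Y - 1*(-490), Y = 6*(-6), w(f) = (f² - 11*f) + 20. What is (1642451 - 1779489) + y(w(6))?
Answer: -136584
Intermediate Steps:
w(f) = 20 + f² - 11*f
Y = -36
y(A) = 454 (y(A) = -36 - 1*(-490) = -36 + 490 = 454)
(1642451 - 1779489) + y(w(6)) = (1642451 - 1779489) + 454 = -137038 + 454 = -136584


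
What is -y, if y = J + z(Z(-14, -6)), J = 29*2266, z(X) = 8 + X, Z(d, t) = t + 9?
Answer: -65725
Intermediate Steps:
Z(d, t) = 9 + t
J = 65714
y = 65725 (y = 65714 + (8 + (9 - 6)) = 65714 + (8 + 3) = 65714 + 11 = 65725)
-y = -1*65725 = -65725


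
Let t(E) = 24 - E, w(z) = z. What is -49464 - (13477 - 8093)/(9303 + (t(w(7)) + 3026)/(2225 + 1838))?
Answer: -27497309830/555899 ≈ -49465.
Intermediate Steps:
-49464 - (13477 - 8093)/(9303 + (t(w(7)) + 3026)/(2225 + 1838)) = -49464 - (13477 - 8093)/(9303 + ((24 - 1*7) + 3026)/(2225 + 1838)) = -49464 - 5384/(9303 + ((24 - 7) + 3026)/4063) = -49464 - 5384/(9303 + (17 + 3026)*(1/4063)) = -49464 - 5384/(9303 + 3043*(1/4063)) = -49464 - 5384/(9303 + 179/239) = -49464 - 5384/2223596/239 = -49464 - 5384*239/2223596 = -49464 - 1*321694/555899 = -49464 - 321694/555899 = -27497309830/555899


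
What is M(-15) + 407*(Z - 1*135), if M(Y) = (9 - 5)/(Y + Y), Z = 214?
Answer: 482293/15 ≈ 32153.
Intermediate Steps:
M(Y) = 2/Y (M(Y) = 4/((2*Y)) = 4*(1/(2*Y)) = 2/Y)
M(-15) + 407*(Z - 1*135) = 2/(-15) + 407*(214 - 1*135) = 2*(-1/15) + 407*(214 - 135) = -2/15 + 407*79 = -2/15 + 32153 = 482293/15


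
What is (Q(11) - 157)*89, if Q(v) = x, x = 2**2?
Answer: -13617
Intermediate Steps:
x = 4
Q(v) = 4
(Q(11) - 157)*89 = (4 - 157)*89 = -153*89 = -13617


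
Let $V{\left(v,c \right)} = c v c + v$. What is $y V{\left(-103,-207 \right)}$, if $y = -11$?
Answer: $48549050$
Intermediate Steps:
$V{\left(v,c \right)} = v + v c^{2}$ ($V{\left(v,c \right)} = v c^{2} + v = v + v c^{2}$)
$y V{\left(-103,-207 \right)} = - 11 \left(- 103 \left(1 + \left(-207\right)^{2}\right)\right) = - 11 \left(- 103 \left(1 + 42849\right)\right) = - 11 \left(\left(-103\right) 42850\right) = \left(-11\right) \left(-4413550\right) = 48549050$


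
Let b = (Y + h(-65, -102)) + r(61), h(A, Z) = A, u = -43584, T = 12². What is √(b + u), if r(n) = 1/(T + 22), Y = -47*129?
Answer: I*√1369863706/166 ≈ 222.96*I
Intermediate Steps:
T = 144
Y = -6063
r(n) = 1/166 (r(n) = 1/(144 + 22) = 1/166)
b = -1017247/166 (b = (-6063 - 65) + 1/166 = -6128 + 1/166 = -1017247/166 ≈ -6128.0)
√(b + u) = √(-1017247/166 - 43584) = √(-8252191/166) = I*√1369863706/166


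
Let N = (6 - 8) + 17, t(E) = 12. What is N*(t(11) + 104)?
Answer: 1740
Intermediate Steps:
N = 15 (N = -2 + 17 = 15)
N*(t(11) + 104) = 15*(12 + 104) = 15*116 = 1740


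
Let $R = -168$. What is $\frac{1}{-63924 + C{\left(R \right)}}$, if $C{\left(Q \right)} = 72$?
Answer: $- \frac{1}{63852} \approx -1.5661 \cdot 10^{-5}$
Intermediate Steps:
$\frac{1}{-63924 + C{\left(R \right)}} = \frac{1}{-63924 + 72} = \frac{1}{-63852} = - \frac{1}{63852}$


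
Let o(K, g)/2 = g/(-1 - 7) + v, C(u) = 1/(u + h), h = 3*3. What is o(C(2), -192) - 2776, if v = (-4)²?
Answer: -2696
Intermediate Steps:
v = 16
h = 9
C(u) = 1/(9 + u) (C(u) = 1/(u + 9) = 1/(9 + u))
o(K, g) = 32 - g/4 (o(K, g) = 2*(g/(-1 - 7) + 16) = 2*(g/(-8) + 16) = 2*(g*(-⅛) + 16) = 2*(-g/8 + 16) = 2*(16 - g/8) = 32 - g/4)
o(C(2), -192) - 2776 = (32 - ¼*(-192)) - 2776 = (32 + 48) - 2776 = 80 - 2776 = -2696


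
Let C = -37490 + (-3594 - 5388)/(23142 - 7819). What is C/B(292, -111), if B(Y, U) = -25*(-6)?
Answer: -287234126/1149225 ≈ -249.94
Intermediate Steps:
B(Y, U) = 150
C = -574468252/15323 (C = -37490 - 8982/15323 = -574468252/15323 ≈ -37491.)
C/B(292, -111) = -574468252/15323/150 = -574468252/15323*1/150 = -287234126/1149225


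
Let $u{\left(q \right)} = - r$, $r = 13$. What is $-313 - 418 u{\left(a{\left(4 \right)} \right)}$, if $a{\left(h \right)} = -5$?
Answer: $5121$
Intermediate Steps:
$u{\left(q \right)} = -13$ ($u{\left(q \right)} = \left(-1\right) 13 = -13$)
$-313 - 418 u{\left(a{\left(4 \right)} \right)} = -313 - -5434 = -313 + 5434 = 5121$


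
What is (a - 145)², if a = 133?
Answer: 144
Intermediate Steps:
(a - 145)² = (133 - 145)² = (-12)² = 144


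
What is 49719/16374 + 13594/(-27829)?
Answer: 387013965/151890682 ≈ 2.5480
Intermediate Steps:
49719/16374 + 13594/(-27829) = 49719*(1/16374) + 13594*(-1/27829) = 16573/5458 - 13594/27829 = 387013965/151890682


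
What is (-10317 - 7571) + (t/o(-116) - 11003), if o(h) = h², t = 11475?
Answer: -388745821/13456 ≈ -28890.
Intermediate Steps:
(-10317 - 7571) + (t/o(-116) - 11003) = (-10317 - 7571) + (11475/((-116)²) - 11003) = -17888 + (11475/13456 - 11003) = -17888 - 148044893/13456 = -388745821/13456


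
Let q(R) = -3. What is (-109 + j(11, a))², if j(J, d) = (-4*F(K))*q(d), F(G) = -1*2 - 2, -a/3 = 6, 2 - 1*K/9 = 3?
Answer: 24649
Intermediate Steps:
K = -9 (K = 18 - 9*3 = 18 - 27 = -9)
a = -18 (a = -3*6 = -18)
F(G) = -4 (F(G) = -2 - 2 = -4)
j(J, d) = -48 (j(J, d) = -4*(-4)*(-3) = 16*(-3) = -48)
(-109 + j(11, a))² = (-109 - 48)² = (-157)² = 24649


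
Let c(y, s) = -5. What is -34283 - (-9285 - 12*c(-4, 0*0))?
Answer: -25058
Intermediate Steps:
-34283 - (-9285 - 12*c(-4, 0*0)) = -34283 - (-9285 - 12*(-5)) = -34283 - (-9285 + 60) = -34283 - 1*(-9225) = -34283 + 9225 = -25058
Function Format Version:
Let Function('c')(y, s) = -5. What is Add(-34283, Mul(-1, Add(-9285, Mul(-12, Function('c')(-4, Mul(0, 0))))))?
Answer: -25058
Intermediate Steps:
Add(-34283, Mul(-1, Add(-9285, Mul(-12, Function('c')(-4, Mul(0, 0)))))) = Add(-34283, Mul(-1, Add(-9285, Mul(-12, -5)))) = Add(-34283, Mul(-1, Add(-9285, 60))) = Add(-34283, Mul(-1, -9225)) = Add(-34283, 9225) = -25058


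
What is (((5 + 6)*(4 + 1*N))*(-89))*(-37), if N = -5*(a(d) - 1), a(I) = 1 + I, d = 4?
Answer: -579568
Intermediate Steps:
N = -20 (N = -5*((1 + 4) - 1) = -5*(5 - 1) = -5*4 = -20)
(((5 + 6)*(4 + 1*N))*(-89))*(-37) = (((5 + 6)*(4 + 1*(-20)))*(-89))*(-37) = ((11*(4 - 20))*(-89))*(-37) = ((11*(-16))*(-89))*(-37) = -176*(-89)*(-37) = 15664*(-37) = -579568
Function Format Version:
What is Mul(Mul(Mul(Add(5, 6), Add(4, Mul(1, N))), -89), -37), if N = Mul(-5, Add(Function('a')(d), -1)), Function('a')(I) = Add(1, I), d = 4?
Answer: -579568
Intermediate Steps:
N = -20 (N = Mul(-5, Add(Add(1, 4), -1)) = Mul(-5, Add(5, -1)) = Mul(-5, 4) = -20)
Mul(Mul(Mul(Add(5, 6), Add(4, Mul(1, N))), -89), -37) = Mul(Mul(Mul(Add(5, 6), Add(4, Mul(1, -20))), -89), -37) = Mul(Mul(Mul(11, Add(4, -20)), -89), -37) = Mul(Mul(Mul(11, -16), -89), -37) = Mul(Mul(-176, -89), -37) = Mul(15664, -37) = -579568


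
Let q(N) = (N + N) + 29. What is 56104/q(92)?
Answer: 56104/213 ≈ 263.40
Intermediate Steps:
q(N) = 29 + 2*N (q(N) = 2*N + 29 = 29 + 2*N)
56104/q(92) = 56104/(29 + 2*92) = 56104/(29 + 184) = 56104/213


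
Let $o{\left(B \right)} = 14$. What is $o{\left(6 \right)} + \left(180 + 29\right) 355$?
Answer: $74209$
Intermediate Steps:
$o{\left(6 \right)} + \left(180 + 29\right) 355 = 14 + \left(180 + 29\right) 355 = 14 + 209 \cdot 355 = 14 + 74195 = 74209$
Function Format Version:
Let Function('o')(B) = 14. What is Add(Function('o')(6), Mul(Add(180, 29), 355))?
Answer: 74209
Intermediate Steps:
Add(Function('o')(6), Mul(Add(180, 29), 355)) = Add(14, Mul(Add(180, 29), 355)) = Add(14, Mul(209, 355)) = Add(14, 74195) = 74209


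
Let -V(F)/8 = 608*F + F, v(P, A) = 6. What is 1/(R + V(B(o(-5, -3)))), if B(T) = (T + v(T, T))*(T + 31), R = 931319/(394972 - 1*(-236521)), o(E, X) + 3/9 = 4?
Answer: -1894479/3093039816155 ≈ -6.1250e-7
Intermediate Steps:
o(E, X) = 11/3 (o(E, X) = -1/3 + 4 = 11/3)
R = 931319/631493 (R = 931319/(394972 + 236521) = 931319/631493 ≈ 1.4748)
B(T) = (6 + T)*(31 + T) (B(T) = (T + 6)*(T + 31) = (6 + T)*(31 + T))
V(F) = -4872*F (V(F) = -8*(608*F + F) = -4872*F)
1/(R + V(B(o(-5, -3)))) = 1/(931319/631493 - 4872*(186 + (11/3)**2 + 37*(11/3))) = 1/(931319/631493 - 4872*(186 + 121/9 + 407/3)) = 1/(931319/631493 - 4872*3016/9) = 1/(931319/631493 - 4897984/3) = 1/(-3093039816155/1894479) = -1894479/3093039816155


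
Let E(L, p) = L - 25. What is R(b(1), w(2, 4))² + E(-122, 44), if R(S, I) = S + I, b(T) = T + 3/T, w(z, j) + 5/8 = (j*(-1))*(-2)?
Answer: -1127/64 ≈ -17.609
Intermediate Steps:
w(z, j) = -5/8 + 2*j (w(z, j) = -5/8 + (j*(-1))*(-2) = -5/8 - j*(-2) = -5/8 + 2*j)
E(L, p) = -25 + L
R(S, I) = I + S
R(b(1), w(2, 4))² + E(-122, 44) = ((-5/8 + 2*4) + (1 + 3/1))² + (-25 - 122) = ((-5/8 + 8) + (1 + 3*1))² - 147 = (59/8 + (1 + 3))² - 147 = (59/8 + 4)² - 147 = (91/8)² - 147 = 8281/64 - 147 = -1127/64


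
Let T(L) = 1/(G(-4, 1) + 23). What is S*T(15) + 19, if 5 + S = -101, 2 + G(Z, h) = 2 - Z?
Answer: 407/27 ≈ 15.074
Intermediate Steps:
G(Z, h) = -Z (G(Z, h) = -2 + (2 - Z) = -Z)
T(L) = 1/27 (T(L) = 1/(-1*(-4) + 23) = 1/(4 + 23) = 1/27)
S = -106 (S = -5 - 101 = -106)
S*T(15) + 19 = -106*1/27 + 19 = -106/27 + 19 = 407/27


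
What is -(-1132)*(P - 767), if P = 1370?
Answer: 682596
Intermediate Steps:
-(-1132)*(P - 767) = -(-1132)*(1370 - 767) = -(-1132)*603 = -1*(-682596) = 682596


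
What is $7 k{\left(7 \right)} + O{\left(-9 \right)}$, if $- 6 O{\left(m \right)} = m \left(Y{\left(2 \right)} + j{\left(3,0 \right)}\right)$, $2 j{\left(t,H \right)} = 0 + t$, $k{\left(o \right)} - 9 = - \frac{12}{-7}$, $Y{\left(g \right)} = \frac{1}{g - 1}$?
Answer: $\frac{315}{4} \approx 78.75$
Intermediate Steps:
$Y{\left(g \right)} = \frac{1}{-1 + g}$
$k{\left(o \right)} = \frac{75}{7}$ ($k{\left(o \right)} = 9 - \frac{12}{-7} = 9 - - \frac{12}{7} = 9 + \frac{12}{7} = \frac{75}{7}$)
$j{\left(t,H \right)} = \frac{t}{2}$ ($j{\left(t,H \right)} = \frac{0 + t}{2} = \frac{t}{2}$)
$O{\left(m \right)} = - \frac{5 m}{12}$ ($O{\left(m \right)} = - \frac{m \left(\frac{1}{-1 + 2} + \frac{1}{2} \cdot 3\right)}{6} = - \frac{m \left(1^{-1} + \frac{3}{2}\right)}{6} = - \frac{m \left(1 + \frac{3}{2}\right)}{6} = - \frac{m \frac{5}{2}}{6} = - \frac{\frac{5}{2} m}{6} = - \frac{5 m}{12}$)
$7 k{\left(7 \right)} + O{\left(-9 \right)} = 7 \cdot \frac{75}{7} - - \frac{15}{4} = 75 + \frac{15}{4} = \frac{315}{4}$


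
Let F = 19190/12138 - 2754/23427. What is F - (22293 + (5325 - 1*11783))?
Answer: -250131988174/15797607 ≈ -15834.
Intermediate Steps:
F = 23118671/15797607 (F = 19190*(1/12138) - 2754*1/23427 = 9595/6069 - 306/2603 = 23118671/15797607 ≈ 1.4634)
F - (22293 + (5325 - 1*11783)) = 23118671/15797607 - (22293 + (5325 - 1*11783)) = 23118671/15797607 - (22293 + (5325 - 11783)) = 23118671/15797607 - (22293 - 6458) = 23118671/15797607 - 1*15835 = 23118671/15797607 - 15835 = -250131988174/15797607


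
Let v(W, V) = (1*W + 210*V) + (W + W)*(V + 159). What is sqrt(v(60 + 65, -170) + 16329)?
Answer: 6*I*sqrt(611) ≈ 148.31*I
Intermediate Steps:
v(W, V) = W + 210*V + 2*W*(159 + V) (v(W, V) = (W + 210*V) + (2*W)*(159 + V) = (W + 210*V) + 2*W*(159 + V) = W + 210*V + 2*W*(159 + V))
sqrt(v(60 + 65, -170) + 16329) = sqrt((210*(-170) + 319*(60 + 65) + 2*(-170)*(60 + 65)) + 16329) = sqrt((-35700 + 319*125 + 2*(-170)*125) + 16329) = sqrt((-35700 + 39875 - 42500) + 16329) = sqrt(-38325 + 16329) = sqrt(-21996) = 6*I*sqrt(611)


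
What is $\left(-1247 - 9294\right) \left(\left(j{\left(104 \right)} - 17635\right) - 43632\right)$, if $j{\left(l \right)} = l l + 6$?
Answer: $531740745$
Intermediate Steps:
$j{\left(l \right)} = 6 + l^{2}$ ($j{\left(l \right)} = l^{2} + 6 = 6 + l^{2}$)
$\left(-1247 - 9294\right) \left(\left(j{\left(104 \right)} - 17635\right) - 43632\right) = \left(-1247 - 9294\right) \left(\left(\left(6 + 104^{2}\right) - 17635\right) - 43632\right) = - 10541 \left(\left(\left(6 + 10816\right) - 17635\right) - 43632\right) = - 10541 \left(\left(10822 - 17635\right) - 43632\right) = - 10541 \left(-6813 - 43632\right) = \left(-10541\right) \left(-50445\right) = 531740745$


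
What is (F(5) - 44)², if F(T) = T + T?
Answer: 1156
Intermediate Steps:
F(T) = 2*T
(F(5) - 44)² = (2*5 - 44)² = (10 - 44)² = (-34)² = 1156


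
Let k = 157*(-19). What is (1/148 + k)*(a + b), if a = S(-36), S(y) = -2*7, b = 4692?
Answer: -1032628737/74 ≈ -1.3954e+7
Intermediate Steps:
S(y) = -14
a = -14
k = -2983
(1/148 + k)*(a + b) = (1/148 - 2983)*(-14 + 4692) = (1/148 - 2983)*4678 = -441483/148*4678 = -1032628737/74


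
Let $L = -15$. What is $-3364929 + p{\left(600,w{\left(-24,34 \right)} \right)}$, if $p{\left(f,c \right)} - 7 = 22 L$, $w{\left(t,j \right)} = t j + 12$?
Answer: $-3365252$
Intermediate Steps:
$w{\left(t,j \right)} = 12 + j t$ ($w{\left(t,j \right)} = j t + 12 = 12 + j t$)
$p{\left(f,c \right)} = -323$ ($p{\left(f,c \right)} = 7 + 22 \left(-15\right) = 7 - 330 = -323$)
$-3364929 + p{\left(600,w{\left(-24,34 \right)} \right)} = -3364929 - 323 = -3365252$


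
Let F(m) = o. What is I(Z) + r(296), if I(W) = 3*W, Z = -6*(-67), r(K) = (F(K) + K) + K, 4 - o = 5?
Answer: 1797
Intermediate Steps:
o = -1 (o = 4 - 1*5 = 4 - 5 = -1)
F(m) = -1
r(K) = -1 + 2*K (r(K) = (-1 + K) + K = -1 + 2*K)
Z = 402
I(Z) + r(296) = 3*402 + (-1 + 2*296) = 1206 + (-1 + 592) = 1206 + 591 = 1797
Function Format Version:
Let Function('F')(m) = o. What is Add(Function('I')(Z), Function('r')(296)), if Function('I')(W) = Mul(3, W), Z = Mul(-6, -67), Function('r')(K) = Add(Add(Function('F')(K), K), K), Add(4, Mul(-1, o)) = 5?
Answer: 1797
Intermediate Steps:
o = -1 (o = Add(4, Mul(-1, 5)) = Add(4, -5) = -1)
Function('F')(m) = -1
Function('r')(K) = Add(-1, Mul(2, K)) (Function('r')(K) = Add(Add(-1, K), K) = Add(-1, Mul(2, K)))
Z = 402
Add(Function('I')(Z), Function('r')(296)) = Add(Mul(3, 402), Add(-1, Mul(2, 296))) = Add(1206, Add(-1, 592)) = Add(1206, 591) = 1797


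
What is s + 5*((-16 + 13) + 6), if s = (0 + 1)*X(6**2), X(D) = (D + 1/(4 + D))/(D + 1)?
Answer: 23641/1480 ≈ 15.974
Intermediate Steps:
X(D) = (D + 1/(4 + D))/(1 + D)
s = 1441/1480 (s = (0 + 1)*((1 + (6**2)**2 + 4*6**2)/(4 + (6**2)**2 + 5*6**2)) = 1*((1 + 36**2 + 4*36)/(4 + 36**2 + 5*36)) = 1*((1 + 1296 + 144)/(4 + 1296 + 180)) = 1*(1441/1480) = 1441/1480 ≈ 0.97365)
s + 5*((-16 + 13) + 6) = 1441/1480 + 5*((-16 + 13) + 6) = 1441/1480 + 5*(-3 + 6) = 1441/1480 + 5*3 = 1441/1480 + 15 = 23641/1480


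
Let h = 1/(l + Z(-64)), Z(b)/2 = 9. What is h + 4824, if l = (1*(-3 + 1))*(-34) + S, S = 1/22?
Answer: 9131854/1893 ≈ 4824.0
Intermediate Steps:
Z(b) = 18 (Z(b) = 2*9 = 18)
S = 1/22 ≈ 0.045455
l = 1497/22 (l = (1*(-3 + 1))*(-34) + 1/22 = (1*(-2))*(-34) + 1/22 = -2*(-34) + 1/22 = 68 + 1/22 = 1497/22 ≈ 68.045)
h = 22/1893 (h = 1/(1497/22 + 18) = 1/(1893/22) = 22/1893 ≈ 0.011622)
h + 4824 = 22/1893 + 4824 = 9131854/1893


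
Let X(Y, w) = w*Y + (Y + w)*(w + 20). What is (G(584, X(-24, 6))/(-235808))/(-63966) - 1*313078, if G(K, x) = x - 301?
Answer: -4722372915438097/15083694528 ≈ -3.1308e+5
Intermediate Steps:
X(Y, w) = Y*w + (20 + w)*(Y + w) (X(Y, w) = Y*w + (Y + w)*(20 + w) = Y*w + (20 + w)*(Y + w))
G(K, x) = -301 + x
(G(584, X(-24, 6))/(-235808))/(-63966) - 1*313078 = ((-301 + (6² + 20*(-24) + 20*6 + 2*(-24)*6))/(-235808))/(-63966) - 1*313078 = ((-301 + (36 - 480 + 120 - 288))*(-1/235808))*(-1/63966) - 313078 = ((-301 - 612)*(-1/235808))*(-1/63966) - 313078 = -913*(-1/235808)*(-1/63966) - 313078 = (913/235808)*(-1/63966) - 313078 = -913/15083694528 - 313078 = -4722372915438097/15083694528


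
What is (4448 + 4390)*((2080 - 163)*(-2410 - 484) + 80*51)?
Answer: -48995379684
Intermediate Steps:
(4448 + 4390)*((2080 - 163)*(-2410 - 484) + 80*51) = 8838*(1917*(-2894) + 4080) = 8838*(-5547798 + 4080) = 8838*(-5543718) = -48995379684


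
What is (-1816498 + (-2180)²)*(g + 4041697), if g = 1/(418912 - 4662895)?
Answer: 16786404639638401100/1414661 ≈ 1.1866e+13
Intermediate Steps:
g = -1/4243983 (g = 1/(-4243983) = -1/4243983 ≈ -2.3563e-7)
(-1816498 + (-2180)²)*(g + 4041697) = (-1816498 + (-2180)²)*(-1/4243983 + 4041697) = (-1816498 + 4752400)*(17152893359150/4243983) = 2935902*(17152893359150/4243983) = 16786404639638401100/1414661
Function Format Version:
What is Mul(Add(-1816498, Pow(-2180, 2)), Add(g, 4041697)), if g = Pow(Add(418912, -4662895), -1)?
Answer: Rational(16786404639638401100, 1414661) ≈ 1.1866e+13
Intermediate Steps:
g = Rational(-1, 4243983) (g = Pow(-4243983, -1) = Rational(-1, 4243983) ≈ -2.3563e-7)
Mul(Add(-1816498, Pow(-2180, 2)), Add(g, 4041697)) = Mul(Add(-1816498, Pow(-2180, 2)), Add(Rational(-1, 4243983), 4041697)) = Mul(Add(-1816498, 4752400), Rational(17152893359150, 4243983)) = Mul(2935902, Rational(17152893359150, 4243983)) = Rational(16786404639638401100, 1414661)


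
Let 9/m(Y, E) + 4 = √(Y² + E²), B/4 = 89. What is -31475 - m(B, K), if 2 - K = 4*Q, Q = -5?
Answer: -1000936484/31801 - 9*√31805/63602 ≈ -31475.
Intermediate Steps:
B = 356 (B = 4*89 = 356)
K = 22 (K = 2 - 4*(-5) = 2 - 1*(-20) = 2 + 20 = 22)
m(Y, E) = 9/(-4 + √(E² + Y²)) (m(Y, E) = 9/(-4 + √(Y² + E²)) = 9/(-4 + √(E² + Y²)))
-31475 - m(B, K) = -31475 - 9/(-4 + √(22² + 356²)) = -31475 - 9/(-4 + √(484 + 126736)) = -31475 - 9/(-4 + √127220) = -31475 - 9/(-4 + 2*√31805)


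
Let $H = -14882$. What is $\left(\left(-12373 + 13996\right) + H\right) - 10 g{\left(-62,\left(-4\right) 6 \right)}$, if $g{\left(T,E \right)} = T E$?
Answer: $-28139$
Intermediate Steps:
$g{\left(T,E \right)} = E T$
$\left(\left(-12373 + 13996\right) + H\right) - 10 g{\left(-62,\left(-4\right) 6 \right)} = \left(\left(-12373 + 13996\right) - 14882\right) - 10 \left(-4\right) 6 \left(-62\right) = \left(1623 - 14882\right) - 10 \left(\left(-24\right) \left(-62\right)\right) = -13259 - 10 \cdot 1488 = -13259 - 14880 = -28139$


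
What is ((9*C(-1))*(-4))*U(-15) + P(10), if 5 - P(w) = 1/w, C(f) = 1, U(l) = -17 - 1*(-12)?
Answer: 1849/10 ≈ 184.90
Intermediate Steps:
U(l) = -5 (U(l) = -17 + 12 = -5)
P(w) = 5 - 1/w
((9*C(-1))*(-4))*U(-15) + P(10) = ((9*1)*(-4))*(-5) + (5 - 1/10) = (9*(-4))*(-5) + (5 - 1*⅒) = -36*(-5) + (5 - ⅒) = 180 + 49/10 = 1849/10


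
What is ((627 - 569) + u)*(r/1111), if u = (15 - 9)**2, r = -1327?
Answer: -124738/1111 ≈ -112.28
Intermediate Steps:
u = 36 (u = 6**2 = 36)
((627 - 569) + u)*(r/1111) = ((627 - 569) + 36)*(-1327/1111) = (58 + 36)*(-1327*1/1111) = 94*(-1327/1111) = -124738/1111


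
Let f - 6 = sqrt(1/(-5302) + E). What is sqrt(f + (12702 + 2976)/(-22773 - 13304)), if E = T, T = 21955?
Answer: sqrt(203628688980459072 + 6900817723558*sqrt(617181478518))/191280254 ≈ 12.399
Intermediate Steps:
E = 21955
f = 6 + sqrt(617181478518)/5302 (f = 6 + sqrt(1/(-5302) + 21955) = 6 + sqrt(-1/5302 + 21955) = 6 + sqrt(116405409/5302) = 6 + sqrt(617181478518)/5302 ≈ 154.17)
sqrt(f + (12702 + 2976)/(-22773 - 13304)) = sqrt((6 + sqrt(617181478518)/5302) + (12702 + 2976)/(-22773 - 13304)) = sqrt((6 + sqrt(617181478518)/5302) + 15678/(-36077)) = sqrt((6 + sqrt(617181478518)/5302) + 15678*(-1/36077)) = sqrt((6 + sqrt(617181478518)/5302) - 15678/36077) = sqrt(200784/36077 + sqrt(617181478518)/5302)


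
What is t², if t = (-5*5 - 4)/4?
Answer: 841/16 ≈ 52.563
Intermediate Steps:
t = -29/4 (t = (-25 - 4)/4 = (¼)*(-29) = -29/4 ≈ -7.2500)
t² = (-29/4)² = 841/16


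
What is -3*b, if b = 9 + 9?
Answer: -54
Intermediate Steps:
b = 18
-3*b = -3*18 = -54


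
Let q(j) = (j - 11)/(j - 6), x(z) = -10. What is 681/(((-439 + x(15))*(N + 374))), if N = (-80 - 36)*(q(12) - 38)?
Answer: -2043/6415312 ≈ -0.00031846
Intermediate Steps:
q(j) = (-11 + j)/(-6 + j)
N = 13166/3 (N = (-80 - 36)*((-11 + 12)/(-6 + 12) - 38) = -116*(1/6 - 38) = -116*(-227/6) = 13166/3 ≈ 4388.7)
681/(((-439 + x(15))*(N + 374))) = 681/(((-439 - 10)*(13166/3 + 374))) = 681/((-449*14288/3)) = 681/(-6415312/3) = 681*(-3/6415312) = -2043/6415312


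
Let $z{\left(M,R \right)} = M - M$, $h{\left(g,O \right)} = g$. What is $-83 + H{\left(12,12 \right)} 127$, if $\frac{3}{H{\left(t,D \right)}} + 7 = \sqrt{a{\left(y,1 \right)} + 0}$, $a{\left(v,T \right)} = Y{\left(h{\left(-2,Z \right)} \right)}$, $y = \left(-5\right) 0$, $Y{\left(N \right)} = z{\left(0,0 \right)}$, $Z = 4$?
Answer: $- \frac{962}{7} \approx -137.43$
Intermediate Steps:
$z{\left(M,R \right)} = 0$
$Y{\left(N \right)} = 0$
$y = 0$
$a{\left(v,T \right)} = 0$
$H{\left(t,D \right)} = - \frac{3}{7}$ ($H{\left(t,D \right)} = \frac{3}{-7 + \sqrt{0 + 0}} = \frac{3}{-7 + \sqrt{0}} = \frac{3}{-7 + 0} = \frac{3}{-7} = 3 \left(- \frac{1}{7}\right) = - \frac{3}{7}$)
$-83 + H{\left(12,12 \right)} 127 = -83 - \frac{381}{7} = - \frac{962}{7}$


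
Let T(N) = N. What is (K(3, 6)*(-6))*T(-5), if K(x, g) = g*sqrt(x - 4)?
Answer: 180*I ≈ 180.0*I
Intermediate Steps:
K(x, g) = g*sqrt(-4 + x)
(K(3, 6)*(-6))*T(-5) = ((6*sqrt(-4 + 3))*(-6))*(-5) = ((6*sqrt(-1))*(-6))*(-5) = ((6*I)*(-6))*(-5) = -36*I*(-5) = 180*I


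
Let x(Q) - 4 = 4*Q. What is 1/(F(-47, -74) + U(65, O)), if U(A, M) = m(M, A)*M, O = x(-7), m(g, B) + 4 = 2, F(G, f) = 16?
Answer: 1/64 ≈ 0.015625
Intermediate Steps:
m(g, B) = -2 (m(g, B) = -4 + 2 = -2)
x(Q) = 4 + 4*Q
O = -24 (O = 4 + 4*(-7) = 4 - 28 = -24)
U(A, M) = -2*M
1/(F(-47, -74) + U(65, O)) = 1/(16 - 2*(-24)) = 1/(16 + 48) = 1/64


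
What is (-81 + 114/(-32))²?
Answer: 1830609/256 ≈ 7150.8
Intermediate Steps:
(-81 + 114/(-32))² = (-81 + 114*(-1/32))² = (-81 - 57/16)² = (-1353/16)² = 1830609/256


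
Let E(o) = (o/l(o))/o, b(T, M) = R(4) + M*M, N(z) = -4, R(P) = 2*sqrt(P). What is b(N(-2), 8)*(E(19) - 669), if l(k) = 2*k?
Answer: -864314/19 ≈ -45490.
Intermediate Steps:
b(T, M) = 4 + M**2 (b(T, M) = 2*sqrt(4) + M*M = 2*2 + M**2 = 4 + M**2)
E(o) = 1/(2*o) (E(o) = (o/((2*o)))/o = (o*(1/(2*o)))/o = 1/(2*o))
b(N(-2), 8)*(E(19) - 669) = (4 + 8**2)*((1/2)/19 - 669) = (4 + 64)*((1/2)*(1/19) - 669) = 68*(1/38 - 669) = 68*(-25421/38) = -864314/19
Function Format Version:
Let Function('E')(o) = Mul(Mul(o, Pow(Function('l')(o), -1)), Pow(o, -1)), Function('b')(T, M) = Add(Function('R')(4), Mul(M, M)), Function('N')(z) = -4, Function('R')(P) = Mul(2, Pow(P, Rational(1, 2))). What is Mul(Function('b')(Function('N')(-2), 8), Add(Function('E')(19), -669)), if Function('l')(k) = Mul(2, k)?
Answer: Rational(-864314, 19) ≈ -45490.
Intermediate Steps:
Function('b')(T, M) = Add(4, Pow(M, 2)) (Function('b')(T, M) = Add(Mul(2, Pow(4, Rational(1, 2))), Mul(M, M)) = Add(Mul(2, 2), Pow(M, 2)) = Add(4, Pow(M, 2)))
Function('E')(o) = Mul(Rational(1, 2), Pow(o, -1)) (Function('E')(o) = Mul(Mul(o, Pow(Mul(2, o), -1)), Pow(o, -1)) = Mul(Mul(o, Mul(Rational(1, 2), Pow(o, -1))), Pow(o, -1)) = Mul(Rational(1, 2), Pow(o, -1)))
Mul(Function('b')(Function('N')(-2), 8), Add(Function('E')(19), -669)) = Mul(Add(4, Pow(8, 2)), Add(Mul(Rational(1, 2), Pow(19, -1)), -669)) = Mul(Add(4, 64), Add(Mul(Rational(1, 2), Rational(1, 19)), -669)) = Mul(68, Add(Rational(1, 38), -669)) = Mul(68, Rational(-25421, 38)) = Rational(-864314, 19)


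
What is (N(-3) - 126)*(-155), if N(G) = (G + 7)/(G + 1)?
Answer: 19840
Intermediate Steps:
N(G) = (7 + G)/(1 + G)
(N(-3) - 126)*(-155) = ((7 - 3)/(1 - 3) - 126)*(-155) = (4/(-2) - 126)*(-155) = (-1/2*4 - 126)*(-155) = (-2 - 126)*(-155) = -128*(-155) = 19840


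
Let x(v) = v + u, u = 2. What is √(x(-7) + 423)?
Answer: √418 ≈ 20.445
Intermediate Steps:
x(v) = 2 + v (x(v) = v + 2 = 2 + v)
√(x(-7) + 423) = √((2 - 7) + 423) = √(-5 + 423) = √418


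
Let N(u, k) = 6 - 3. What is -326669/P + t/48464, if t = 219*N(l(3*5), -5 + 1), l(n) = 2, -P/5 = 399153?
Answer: 17142904021/96722754960 ≈ 0.17724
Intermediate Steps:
P = -1995765 (P = -5*399153 = -1995765)
N(u, k) = 3
t = 657 (t = 219*3 = 657)
-326669/P + t/48464 = -326669/(-1995765) + 657/48464 = -326669*(-1/1995765) + 657*(1/48464) = 326669/1995765 + 657/48464 = 17142904021/96722754960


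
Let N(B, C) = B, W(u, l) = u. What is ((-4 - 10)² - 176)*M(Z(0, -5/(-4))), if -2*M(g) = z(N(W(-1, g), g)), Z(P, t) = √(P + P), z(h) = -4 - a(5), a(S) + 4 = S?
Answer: 50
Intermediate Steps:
a(S) = -4 + S
z(h) = -5 (z(h) = -4 - (-4 + 5) = -4 - 1*1 = -4 - 1 = -5)
Z(P, t) = √2*√P (Z(P, t) = √(2*P) = √2*√P)
M(g) = 5/2 (M(g) = -½*(-5) = 5/2)
((-4 - 10)² - 176)*M(Z(0, -5/(-4))) = ((-4 - 10)² - 176)*(5/2) = ((-14)² - 176)*(5/2) = (196 - 176)*(5/2) = 20*(5/2) = 50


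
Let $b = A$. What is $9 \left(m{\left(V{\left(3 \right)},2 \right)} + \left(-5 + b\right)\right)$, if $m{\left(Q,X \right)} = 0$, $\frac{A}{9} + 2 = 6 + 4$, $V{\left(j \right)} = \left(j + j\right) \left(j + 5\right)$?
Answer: $603$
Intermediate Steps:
$V{\left(j \right)} = 2 j \left(5 + j\right)$
$A = 72$ ($A = -18 + 9 \left(6 + 4\right) = -18 + 9 \cdot 10 = -18 + 90 = 72$)
$b = 72$
$9 \left(m{\left(V{\left(3 \right)},2 \right)} + \left(-5 + b\right)\right) = 9 \left(0 + \left(-5 + 72\right)\right) = 9 \left(0 + 67\right) = 9 \cdot 67 = 603$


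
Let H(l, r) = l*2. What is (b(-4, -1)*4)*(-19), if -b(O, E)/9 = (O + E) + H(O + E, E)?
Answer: -10260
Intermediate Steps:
H(l, r) = 2*l
b(O, E) = -27*E - 27*O (b(O, E) = -9*((O + E) + 2*(O + E)) = -9*((E + O) + 2*(E + O)) = -9*((E + O) + (2*E + 2*O)) = -9*(3*E + 3*O) = -27*E - 27*O)
(b(-4, -1)*4)*(-19) = ((-27*(-1) - 27*(-4))*4)*(-19) = ((27 + 108)*4)*(-19) = (135*4)*(-19) = 540*(-19) = -10260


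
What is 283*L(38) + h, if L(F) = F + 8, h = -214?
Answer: 12804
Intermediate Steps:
L(F) = 8 + F
283*L(38) + h = 283*(8 + 38) - 214 = 283*46 - 214 = 13018 - 214 = 12804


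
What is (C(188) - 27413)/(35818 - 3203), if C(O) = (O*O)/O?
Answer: -495/593 ≈ -0.83474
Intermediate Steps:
C(O) = O (C(O) = O²/O = O)
(C(188) - 27413)/(35818 - 3203) = (188 - 27413)/(35818 - 3203) = -27225/32615 = -27225*1/32615 = -495/593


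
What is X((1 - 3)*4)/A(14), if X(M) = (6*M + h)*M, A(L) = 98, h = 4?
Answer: 176/49 ≈ 3.5918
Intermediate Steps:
X(M) = M*(4 + 6*M) (X(M) = (6*M + 4)*M = (4 + 6*M)*M = M*(4 + 6*M))
X((1 - 3)*4)/A(14) = (2*((1 - 3)*4)*(2 + 3*((1 - 3)*4)))/98 = (2*(-2*4)*(2 + 3*(-2*4)))*(1/98) = (2*(-8)*(2 + 3*(-8)))*(1/98) = (2*(-8)*(2 - 24))*(1/98) = (2*(-8)*(-22))*(1/98) = 352*(1/98) = 176/49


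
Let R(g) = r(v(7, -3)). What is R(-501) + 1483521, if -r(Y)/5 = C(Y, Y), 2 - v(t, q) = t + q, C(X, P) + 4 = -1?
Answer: 1483546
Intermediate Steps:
C(X, P) = -5 (C(X, P) = -4 - 1 = -5)
v(t, q) = 2 - q - t (v(t, q) = 2 - (t + q) = 2 - (q + t) = 2 + (-q - t) = 2 - q - t)
r(Y) = 25 (r(Y) = -5*(-5) = 25)
R(g) = 25
R(-501) + 1483521 = 25 + 1483521 = 1483546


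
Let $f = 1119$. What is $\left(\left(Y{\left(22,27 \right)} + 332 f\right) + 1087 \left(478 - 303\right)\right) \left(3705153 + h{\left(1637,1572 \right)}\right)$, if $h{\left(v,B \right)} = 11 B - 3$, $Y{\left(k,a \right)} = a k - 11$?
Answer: $2093188695672$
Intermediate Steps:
$Y{\left(k,a \right)} = -11 + a k$
$h{\left(v,B \right)} = -3 + 11 B$
$\left(\left(Y{\left(22,27 \right)} + 332 f\right) + 1087 \left(478 - 303\right)\right) \left(3705153 + h{\left(1637,1572 \right)}\right) = \left(\left(\left(-11 + 27 \cdot 22\right) + 332 \cdot 1119\right) + 1087 \left(478 - 303\right)\right) \left(3705153 + \left(-3 + 11 \cdot 1572\right)\right) = \left(\left(\left(-11 + 594\right) + 371508\right) + 1087 \cdot 175\right) \left(3705153 + \left(-3 + 17292\right)\right) = \left(\left(583 + 371508\right) + 190225\right) \left(3705153 + 17289\right) = \left(372091 + 190225\right) 3722442 = 562316 \cdot 3722442 = 2093188695672$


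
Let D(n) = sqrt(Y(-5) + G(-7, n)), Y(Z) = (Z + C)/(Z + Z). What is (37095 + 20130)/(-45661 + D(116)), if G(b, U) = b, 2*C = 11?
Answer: -52259014500/41698538561 - 114450*I*sqrt(705)/41698538561 ≈ -1.2533 - 7.2877e-5*I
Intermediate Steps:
C = 11/2 (C = (1/2)*11 = 11/2 ≈ 5.5000)
Y(Z) = (11/2 + Z)/(2*Z) (Y(Z) = (Z + 11/2)/(Z + Z) = (11/2 + Z)/((2*Z)) = (11/2 + Z)*(1/(2*Z)) = (11/2 + Z)/(2*Z))
D(n) = I*sqrt(705)/10 (D(n) = sqrt((1/4)*(11 + 2*(-5))/(-5) - 7) = sqrt((1/4)*(-1/5)*(11 - 10) - 7) = sqrt((1/4)*(-1/5)*1 - 7) = sqrt(-1/20 - 7) = sqrt(-141/20) = I*sqrt(705)/10)
(37095 + 20130)/(-45661 + D(116)) = (37095 + 20130)/(-45661 + I*sqrt(705)/10) = 57225/(-45661 + I*sqrt(705)/10)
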